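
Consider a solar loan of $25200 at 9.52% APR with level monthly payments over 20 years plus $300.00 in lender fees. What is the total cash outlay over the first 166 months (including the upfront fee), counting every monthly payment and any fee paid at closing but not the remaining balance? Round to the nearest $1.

$39,348

Monthly rate = 9.52%/12 = 0.0079333; payment = 25,200 × 0.0079333 / (1 − (1+0.0079333)^−240) = $235.23.
Total outlay = 166 × $235.23 + $300.00 = $39,348.18.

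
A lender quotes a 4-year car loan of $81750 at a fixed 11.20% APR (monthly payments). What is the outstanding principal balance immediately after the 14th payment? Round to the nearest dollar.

With monthly rate i = 11.2%/12 = 0.0093333, the balance after k of n payments is P · [(1+i)^n − (1+i)^k] / [(1+i)^n − 1].
(1+0.0093333)^48 = 1.56193002 and (1+0.0093333)^14 = 1.13889746, so the balance is 81,750 × (1.56193002 − 1.13889746) / (1.56193002 − 1) = $61,543.09.

$61,543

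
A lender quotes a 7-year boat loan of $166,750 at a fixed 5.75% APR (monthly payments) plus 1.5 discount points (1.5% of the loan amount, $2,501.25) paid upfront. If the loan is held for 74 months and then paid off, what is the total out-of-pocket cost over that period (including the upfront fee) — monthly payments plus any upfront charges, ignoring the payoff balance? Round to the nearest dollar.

$181,288

Monthly rate = 5.75%/12 = 0.0047917; payment = 166,750 × 0.0047917 / (1 − (1+0.0047917)^−84) = $2,416.04.
Total outlay = 74 × $2,416.04 + $2,501.25 = $181,288.21.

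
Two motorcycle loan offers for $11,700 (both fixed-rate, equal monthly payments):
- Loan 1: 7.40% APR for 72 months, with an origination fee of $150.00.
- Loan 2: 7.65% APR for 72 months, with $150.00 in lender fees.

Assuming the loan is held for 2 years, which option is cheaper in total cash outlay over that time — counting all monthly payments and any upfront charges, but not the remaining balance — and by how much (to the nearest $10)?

Loan 1 by $30

Loan 1: monthly rate = 7.4%/12 = 0.0061667; payment = 11,700 × 0.0061667 / (1 − (1+0.0061667)^−72) = $201.73.
Loan 2: at 7.65% the monthly rate is 0.0063750, so the payment is 11,700 × 0.0063750 / (1 − 1.0063750^−72) = $203.15.
Over 24 months: Loan 1 costs 24 × $201.73 + $150.00 = $4,991.52; Loan 2 costs 24 × $203.15 + $150.00 = $5,025.60.
Loan 1 is cheaper by $5,025.60 − $4,991.52 = $34.08.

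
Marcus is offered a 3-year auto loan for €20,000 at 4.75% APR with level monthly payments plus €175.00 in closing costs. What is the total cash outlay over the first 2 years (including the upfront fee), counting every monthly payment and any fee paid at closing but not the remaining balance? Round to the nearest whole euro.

€14,507

At 4.75% the monthly rate is 0.0039583, so the payment is 20,000 × 0.0039583 / (1 − 1.0039583^−36) = €597.18.
Total outlay = 24 × €597.18 + €175.00 = €14,507.32.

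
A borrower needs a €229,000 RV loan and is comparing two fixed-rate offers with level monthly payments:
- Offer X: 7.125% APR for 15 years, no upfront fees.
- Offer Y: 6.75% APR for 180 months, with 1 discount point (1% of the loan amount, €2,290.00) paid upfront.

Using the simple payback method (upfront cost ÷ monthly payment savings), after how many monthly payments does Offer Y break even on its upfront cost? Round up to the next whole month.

48 months

Offer X: at 7.125% the monthly rate is 0.0059375, so the payment is 229,000 × 0.0059375 / (1 − 1.0059375^−180) = €2,074.35.
Offer Y: monthly rate = 6.75%/12 = 0.0056250; payment = 229,000 × 0.0056250 / (1 − (1+0.0056250)^−180) = €2,026.44.
Monthly savings = €2,074.35 − €2,026.44 = €47.91.
Break-even = €2,290.00 / €47.91 = 47.80 → 48 months.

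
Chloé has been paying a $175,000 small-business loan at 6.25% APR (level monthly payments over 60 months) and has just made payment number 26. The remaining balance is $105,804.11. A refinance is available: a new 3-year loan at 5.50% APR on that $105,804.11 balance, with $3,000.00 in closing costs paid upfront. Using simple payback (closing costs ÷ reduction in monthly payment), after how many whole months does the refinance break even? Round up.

Current payment = 175,000 × 6.25%/12 / (1 − (1+0.0052083)^−60) = $3,403.62.
Refinanced payment = 105,804.11 × 0.0045833 / (1 − (1+0.0045833)^−36) = $3,194.85.
Monthly savings = $3,403.62 − $3,194.85 = $208.77.
Break-even = $3,000.00 / $208.77 = 14.37 → 15 months.

15 months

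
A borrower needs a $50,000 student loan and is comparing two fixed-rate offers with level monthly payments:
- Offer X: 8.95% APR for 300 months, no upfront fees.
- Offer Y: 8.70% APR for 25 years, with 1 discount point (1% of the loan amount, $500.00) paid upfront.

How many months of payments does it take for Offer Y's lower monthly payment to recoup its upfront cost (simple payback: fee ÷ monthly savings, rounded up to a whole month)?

Offer X: monthly rate = 8.95%/12 = 0.0074583; payment = 50,000 × 0.0074583 / (1 − (1+0.0074583)^−300) = $417.89.
Offer Y: monthly rate = 8.7%/12 = 0.0072500; payment = 50,000 × 0.0072500 / (1 − (1+0.0072500)^−300) = $409.37.
Monthly savings = $417.89 − $409.37 = $8.52.
Break-even = $500.00 / $8.52 = 58.69 → 59 months.

59 months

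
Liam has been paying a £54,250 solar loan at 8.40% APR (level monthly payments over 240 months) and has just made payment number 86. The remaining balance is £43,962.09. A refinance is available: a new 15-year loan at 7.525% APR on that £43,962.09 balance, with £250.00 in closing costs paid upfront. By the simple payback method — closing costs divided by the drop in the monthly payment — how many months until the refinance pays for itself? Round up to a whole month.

Current payment = 54,250 × 8.4%/12 / (1 − (1+0.0070000)^−240) = £467.37.
Refinanced payment = 43,962.09 × 0.0062708 / (1 − (1+0.0062708)^−180) = £408.16.
Monthly savings = £467.37 − £408.16 = £59.21.
Break-even = £250.00 / £59.21 = 4.22 → 5 months.

5 months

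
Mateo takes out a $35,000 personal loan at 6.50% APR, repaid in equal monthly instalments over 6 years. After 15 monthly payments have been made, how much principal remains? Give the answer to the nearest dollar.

With monthly rate i = 6.5%/12 = 0.0054167, the balance after k of n payments is P · [(1+i)^n − (1+i)^k] / [(1+i)^n − 1].
(1+0.0054167)^72 = 1.47542716 and (1+0.0054167)^15 = 1.08440423, so the balance is 35,000 × (1.47542716 − 1.08440423) / (1.47542716 − 1) = $28,786.33.

$28,786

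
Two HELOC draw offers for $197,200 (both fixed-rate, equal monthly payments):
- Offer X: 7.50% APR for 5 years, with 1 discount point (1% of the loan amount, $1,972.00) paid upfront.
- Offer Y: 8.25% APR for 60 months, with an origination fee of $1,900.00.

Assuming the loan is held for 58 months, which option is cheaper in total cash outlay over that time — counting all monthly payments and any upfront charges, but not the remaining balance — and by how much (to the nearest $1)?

Offer X by $4,026

Offer X: at 7.50% the monthly rate is 0.0062500, so the payment is 197,200 × 0.0062500 / (1 − 1.0062500^−60) = $3,951.48.
Offer Y: monthly rate = 8.25%/12 = 0.0068750; payment = 197,200 × 0.0068750 / (1 − (1+0.0068750)^−60) = $4,022.14.
Over 58 months: Offer X costs 58 × $3,951.48 + $1,972.00 = $231,157.84; Offer Y costs 58 × $4,022.14 + $1,900.00 = $235,184.12.
Offer X is cheaper by $235,184.12 − $231,157.84 = $4,026.28.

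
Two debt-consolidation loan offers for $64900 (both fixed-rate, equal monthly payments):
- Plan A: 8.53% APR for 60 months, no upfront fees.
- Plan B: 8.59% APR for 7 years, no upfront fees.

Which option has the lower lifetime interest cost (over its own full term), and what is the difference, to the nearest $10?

Plan A: monthly rate = 8.53%/12 = 0.0071083; payment = 64,900 × 0.0071083 / (1 − (1+0.0071083)^−60) = $1,332.46.
Total interest on Plan A = 60 × $1,332.46 − $64,900 = $15,047.60.
Plan B: at 8.59% the monthly rate is 0.0071583, so the payment is 64,900 × 0.0071583 / (1 − 1.0071583^−84) = $1,030.73.
Total interest on Plan B = 84 × $1,030.73 − $64,900 = $21,681.32.
Plan A is lower by $6,633.72.

Plan A by $6,630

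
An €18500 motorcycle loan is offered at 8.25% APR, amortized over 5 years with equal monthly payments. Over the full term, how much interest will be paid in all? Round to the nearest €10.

At 8.25% the monthly rate is 0.0068750, so the payment is 18,500 × 0.0068750 / (1 − 1.0068750^−60) = €377.33.
Total paid = 60 × €377.33 = €22,639.80; interest = €22,639.80 − €18,500 = €4,139.80.

€4,140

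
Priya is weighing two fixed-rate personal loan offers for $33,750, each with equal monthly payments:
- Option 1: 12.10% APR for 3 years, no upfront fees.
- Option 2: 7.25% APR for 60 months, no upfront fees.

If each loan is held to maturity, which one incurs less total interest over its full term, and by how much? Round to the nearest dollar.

Option 1: at 12.10% the monthly rate is 0.0100833, so the payment is 33,750 × 0.0100833 / (1 − 1.0100833^−36) = $1,122.60.
Total interest on Option 1 = 36 × $1,122.60 − $33,750 = $6,663.60.
Option 2: at 7.25% the monthly rate is 0.0060417, so the payment is 33,750 × 0.0060417 / (1 − 1.0060417^−60) = $672.28.
Total interest on Option 2 = 60 × $672.28 − $33,750 = $6,586.80.
Option 2 is lower by $76.80.

Option 2 by $77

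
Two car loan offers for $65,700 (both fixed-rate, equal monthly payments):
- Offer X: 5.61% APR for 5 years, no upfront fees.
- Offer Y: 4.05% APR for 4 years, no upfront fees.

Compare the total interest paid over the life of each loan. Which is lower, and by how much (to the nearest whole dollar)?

Offer X: monthly rate = 5.61%/12 = 0.0046750; payment = 65,700 × 0.0046750 / (1 − (1+0.0046750)^−60) = $1,258.28.
Total interest on Offer X = 60 × $1,258.28 − $65,700 = $9,796.80.
Offer Y: monthly rate = 4.05%/12 = 0.0033750; payment = 65,700 × 0.0033750 / (1 − (1+0.0033750)^−48) = $1,484.91.
Total interest on Offer Y = 48 × $1,484.91 − $65,700 = $5,575.68.
Offer Y is lower by $4,221.12.

Offer Y by $4,221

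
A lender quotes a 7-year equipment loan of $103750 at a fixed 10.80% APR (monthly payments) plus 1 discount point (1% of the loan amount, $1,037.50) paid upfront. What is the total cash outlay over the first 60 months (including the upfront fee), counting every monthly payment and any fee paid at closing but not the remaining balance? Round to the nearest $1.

$106,971

Monthly rate = 10.8%/12 = 0.0090000; payment = 103,750 × 0.0090000 / (1 − (1+0.0090000)^−84) = $1,765.56.
Total outlay = 60 × $1,765.56 + $1,037.50 = $106,971.10.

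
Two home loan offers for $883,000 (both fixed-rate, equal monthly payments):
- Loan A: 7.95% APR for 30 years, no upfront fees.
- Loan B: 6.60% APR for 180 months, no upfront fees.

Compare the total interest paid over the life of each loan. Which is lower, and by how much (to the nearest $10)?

Loan B by $928,130

Loan A: monthly rate = 7.95%/12 = 0.0066250; payment = 883,000 × 0.0066250 / (1 − (1+0.0066250)^−360) = $6,448.39.
Total interest on Loan A = 360 × $6,448.39 − $883,000 = $1,438,420.40.
Loan B: monthly rate = 6.6%/12 = 0.0055000; payment = 883,000 × 0.0055000 / (1 − (1+0.0055000)^−180) = $7,740.50.
Total interest on Loan B = 180 × $7,740.50 − $883,000 = $510,290.00.
Loan B is lower by $928,130.40.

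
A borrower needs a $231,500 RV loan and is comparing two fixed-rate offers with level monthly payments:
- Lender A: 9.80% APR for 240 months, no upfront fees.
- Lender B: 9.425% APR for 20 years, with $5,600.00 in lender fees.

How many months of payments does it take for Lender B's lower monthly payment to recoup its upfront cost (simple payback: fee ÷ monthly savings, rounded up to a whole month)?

Lender A: at 9.80% the monthly rate is 0.0081667, so the payment is 231,500 × 0.0081667 / (1 − 1.0081667^−240) = $2,203.44.
Lender B: at 9.425% the monthly rate is 0.0078542, so the payment is 231,500 × 0.0078542 / (1 − 1.0078542^−240) = $2,146.56.
Monthly savings = $2,203.44 − $2,146.56 = $56.88.
Break-even = $5,600.00 / $56.88 = 98.45 → 99 months.

99 months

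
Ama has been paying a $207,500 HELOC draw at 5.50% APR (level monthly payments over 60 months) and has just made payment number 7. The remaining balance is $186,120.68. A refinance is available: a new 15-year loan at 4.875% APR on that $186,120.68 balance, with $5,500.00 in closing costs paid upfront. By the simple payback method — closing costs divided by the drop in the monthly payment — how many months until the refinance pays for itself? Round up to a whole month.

3 months

Current payment = 207,500 × 5.5%/12 / (1 − (1+0.0045833)^−60) = $3,963.49.
Refinanced payment = 186,120.68 × 0.0040625 / (1 − (1+0.0040625)^−180) = $1,459.74.
Monthly savings = $3,963.49 − $1,459.74 = $2,503.75.
Break-even = $5,500.00 / $2,503.75 = 2.20 → 3 months.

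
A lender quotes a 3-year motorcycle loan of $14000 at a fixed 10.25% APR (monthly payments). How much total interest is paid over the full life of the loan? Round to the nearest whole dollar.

Monthly rate = 10.25%/12 = 0.0085417; payment = 14,000 × 0.0085417 / (1 − (1+0.0085417)^−36) = $453.39.
Total paid = 36 × $453.39 = $16,322.04; interest = $16,322.04 − $14,000 = $2,322.04.

$2,322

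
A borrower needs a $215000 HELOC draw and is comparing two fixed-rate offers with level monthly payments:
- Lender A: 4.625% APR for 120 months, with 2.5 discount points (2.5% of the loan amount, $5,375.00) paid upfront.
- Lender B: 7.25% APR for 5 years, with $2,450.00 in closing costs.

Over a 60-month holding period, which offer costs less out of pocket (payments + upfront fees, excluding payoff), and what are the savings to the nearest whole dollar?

Lender A: monthly rate = 4.625%/12 = 0.0038542; payment = 215,000 × 0.0038542 / (1 − (1+0.0038542)^−120) = $2,241.20.
Lender B: at 7.25% the monthly rate is 0.0060417, so the payment is 215,000 × 0.0060417 / (1 − 1.0060417^−60) = $4,282.66.
Over 60 months: Lender A costs 60 × $2,241.20 + $5,375.00 = $139,847.00; Lender B costs 60 × $4,282.66 + $2,450.00 = $259,409.60.
Lender A is cheaper by $259,409.60 − $139,847.00 = $119,562.60.

Lender A by $119,563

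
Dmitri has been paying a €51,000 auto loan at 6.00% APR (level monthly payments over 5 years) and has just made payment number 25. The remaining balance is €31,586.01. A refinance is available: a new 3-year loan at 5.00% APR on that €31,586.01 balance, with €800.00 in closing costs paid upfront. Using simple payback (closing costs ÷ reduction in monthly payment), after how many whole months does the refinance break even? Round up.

Current payment = 51,000 × 6%/12 / (1 − (1+0.0050000)^−60) = €985.97.
Refinanced payment = 31,586.01 × 0.0041667 / (1 − (1+0.0041667)^−36) = €946.66.
Monthly savings = €985.97 − €946.66 = €39.31.
Break-even = €800.00 / €39.31 = 20.35 → 21 months.

21 months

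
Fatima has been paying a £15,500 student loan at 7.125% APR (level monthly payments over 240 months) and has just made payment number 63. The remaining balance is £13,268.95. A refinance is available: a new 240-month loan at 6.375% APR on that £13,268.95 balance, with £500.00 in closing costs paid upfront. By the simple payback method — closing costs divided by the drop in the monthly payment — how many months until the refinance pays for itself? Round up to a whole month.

Current payment = 15,500 × 7.125%/12 / (1 − (1+0.0059375)^−240) = £121.34.
Refinanced payment = 13,268.95 × 0.0053125 / (1 − (1+0.0053125)^−240) = £97.96.
Monthly savings = £121.34 − £97.96 = £23.38.
Break-even = £500.00 / £23.38 = 21.39 → 22 months.

22 months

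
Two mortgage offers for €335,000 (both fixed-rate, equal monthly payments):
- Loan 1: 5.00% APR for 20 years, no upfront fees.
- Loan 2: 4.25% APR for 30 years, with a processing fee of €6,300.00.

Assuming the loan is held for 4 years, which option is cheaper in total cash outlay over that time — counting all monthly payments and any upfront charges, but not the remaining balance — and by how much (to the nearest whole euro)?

Loan 1: monthly rate = 5%/12 = 0.0041667; payment = 335,000 × 0.0041667 / (1 − (1+0.0041667)^−240) = €2,210.85.
Loan 2: at 4.25% the monthly rate is 0.0035417, so the payment is 335,000 × 0.0035417 / (1 − 1.0035417^−360) = €1,648.00.
Over 48 months: Loan 1 costs 48 × €2,210.85 = €106,120.80; Loan 2 costs 48 × €1,648.00 + €6,300.00 = €85,404.00.
Loan 2 is cheaper by €106,120.80 − €85,404.00 = €20,716.80.

Loan 2 by €20,717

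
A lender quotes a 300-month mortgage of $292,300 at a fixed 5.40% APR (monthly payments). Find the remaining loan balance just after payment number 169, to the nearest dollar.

$175,648

With monthly rate i = 5.4%/12 = 0.0045000, the balance after k of n payments is P · [(1+i)^n − (1+i)^k] / [(1+i)^n − 1].
(1+0.0045000)^300 = 3.84576130 and (1+0.0045000)^169 = 2.13569899, so the balance is 292,300 × (3.84576130 − 2.13569899) / (3.84576130 − 1) = $175,647.62.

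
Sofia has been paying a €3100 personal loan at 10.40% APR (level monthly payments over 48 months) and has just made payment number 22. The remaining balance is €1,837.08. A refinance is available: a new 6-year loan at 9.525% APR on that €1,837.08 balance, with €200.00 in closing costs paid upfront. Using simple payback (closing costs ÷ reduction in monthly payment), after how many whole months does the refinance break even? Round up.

Current payment = 3,100 × 10.4%/12 / (1 − (1+0.0086667)^−48) = €79.22.
Refinanced payment = 1,837.08 × 0.0079375 / (1 − (1+0.0079375)^−72) = €33.60.
Monthly savings = €79.22 − €33.60 = €45.62.
Break-even = €200.00 / €45.62 = 4.38 → 5 months.

5 months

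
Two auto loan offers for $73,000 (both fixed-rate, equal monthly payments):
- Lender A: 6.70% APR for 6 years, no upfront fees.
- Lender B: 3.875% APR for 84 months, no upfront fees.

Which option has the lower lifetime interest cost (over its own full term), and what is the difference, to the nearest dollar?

Lender B by $5,390

Lender A: monthly rate = 6.7%/12 = 0.0055833; payment = 73,000 × 0.0055833 / (1 − (1+0.0055833)^−72) = $1,234.09.
Total interest on Lender A = 72 × $1,234.09 − $73,000 = $15,854.48.
Lender B: monthly rate = 3.875%/12 = 0.0032292; payment = 73,000 × 0.0032292 / (1 − (1+0.0032292)^−84) = $993.63.
Total interest on Lender B = 84 × $993.63 − $73,000 = $10,464.92.
Lender B is lower by $5,389.56.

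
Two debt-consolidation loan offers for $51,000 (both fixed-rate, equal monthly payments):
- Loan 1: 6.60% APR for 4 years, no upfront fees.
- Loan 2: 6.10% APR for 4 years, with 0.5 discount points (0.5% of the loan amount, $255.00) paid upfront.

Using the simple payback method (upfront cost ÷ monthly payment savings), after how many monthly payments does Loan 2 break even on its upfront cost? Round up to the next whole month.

Loan 1: monthly rate = 6.6%/12 = 0.0055000; payment = 51,000 × 0.0055000 / (1 − (1+0.0055000)^−48) = $1,211.82.
Loan 2: monthly rate = 6.1%/12 = 0.0050833; payment = 51,000 × 0.0050833 / (1 − (1+0.0050833)^−48) = $1,200.08.
Monthly savings = $1,211.82 − $1,200.08 = $11.74.
Break-even = $255.00 / $11.74 = 21.72 → 22 months.

22 months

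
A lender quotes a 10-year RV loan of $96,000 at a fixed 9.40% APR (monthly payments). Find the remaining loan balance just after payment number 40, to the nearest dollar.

With monthly rate i = 9.4%/12 = 0.0078333, the balance after k of n payments is P · [(1+i)^n − (1+i)^k] / [(1+i)^n − 1].
(1+0.0078333)^120 = 2.55062250 and (1+0.0078333)^40 = 1.36630837, so the balance is 96,000 × (2.55062250 − 1.36630837) / (2.55062250 − 1) = $73,321.62.

$73,322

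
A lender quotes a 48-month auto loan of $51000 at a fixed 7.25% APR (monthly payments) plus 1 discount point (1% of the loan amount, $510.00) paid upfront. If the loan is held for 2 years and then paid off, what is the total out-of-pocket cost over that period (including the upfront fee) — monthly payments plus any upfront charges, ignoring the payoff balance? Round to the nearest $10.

$29,960

At 7.25% the monthly rate is 0.0060417, so the payment is 51,000 × 0.0060417 / (1 − 1.0060417^−48) = $1,227.18.
Total outlay = 24 × $1,227.18 + $510.00 = $29,962.32.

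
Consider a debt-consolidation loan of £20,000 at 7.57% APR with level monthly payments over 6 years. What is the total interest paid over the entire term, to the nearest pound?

Monthly rate = 7.57%/12 = 0.0063083; payment = 20,000 × 0.0063083 / (1 − (1+0.0063083)^−72) = £346.48.
Total paid = 72 × £346.48 = £24,946.56; interest = £24,946.56 − £20,000 = £4,946.56.

£4,947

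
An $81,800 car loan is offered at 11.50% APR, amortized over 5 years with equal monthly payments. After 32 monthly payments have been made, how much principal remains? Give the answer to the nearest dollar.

With monthly rate i = 11.5%/12 = 0.0095833, the balance after k of n payments is P · [(1+i)^n − (1+i)^k] / [(1+i)^n − 1].
(1+0.0095833)^60 = 1.77227188 and (1+0.0095833)^32 = 1.35690523, so the balance is 81,800 × (1.77227188 − 1.35690523) / (1.77227188 − 1) = $43,996.15.

$43,996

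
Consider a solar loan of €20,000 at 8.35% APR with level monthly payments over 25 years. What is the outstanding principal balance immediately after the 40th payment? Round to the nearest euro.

With monthly rate i = 8.35%/12 = 0.0069583, the balance after k of n payments is P · [(1+i)^n − (1+i)^k] / [(1+i)^n − 1].
(1+0.0069583)^300 = 8.00663646 and (1+0.0069583)^40 = 1.31965381, so the balance is 20,000 × (8.00663646 − 1.31965381) / (8.00663646 − 1) = €19,087.57.

€19,088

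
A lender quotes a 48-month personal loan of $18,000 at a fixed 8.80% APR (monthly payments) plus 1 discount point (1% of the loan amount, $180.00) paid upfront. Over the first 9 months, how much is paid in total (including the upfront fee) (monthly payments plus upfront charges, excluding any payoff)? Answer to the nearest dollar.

$4,196

At 8.80% the monthly rate is 0.0073333, so the payment is 18,000 × 0.0073333 / (1 − 1.0073333^−48) = $446.22.
Total outlay = 9 × $446.22 + $180.00 = $4,195.98.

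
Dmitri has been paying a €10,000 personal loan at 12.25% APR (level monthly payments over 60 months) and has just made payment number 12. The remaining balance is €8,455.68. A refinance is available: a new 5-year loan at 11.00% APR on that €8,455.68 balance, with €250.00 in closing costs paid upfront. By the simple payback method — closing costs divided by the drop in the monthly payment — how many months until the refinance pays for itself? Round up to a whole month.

7 months

Current payment = 10,000 × 12.25%/12 / (1 − (1+0.0102083)^−60) = €223.71.
Refinanced payment = 8,455.68 × 0.0091667 / (1 − (1+0.0091667)^−60) = €183.85.
Monthly savings = €223.71 − €183.85 = €39.86.
Break-even = €250.00 / €39.86 = 6.27 → 7 months.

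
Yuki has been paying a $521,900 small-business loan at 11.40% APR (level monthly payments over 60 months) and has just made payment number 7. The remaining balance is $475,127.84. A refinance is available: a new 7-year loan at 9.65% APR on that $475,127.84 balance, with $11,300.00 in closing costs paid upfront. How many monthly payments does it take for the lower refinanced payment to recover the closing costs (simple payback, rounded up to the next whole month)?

4 months

Current payment = 521,900 × 11.4%/12 / (1 − (1+0.0095000)^−60) = $11,451.76.
Refinanced payment = 475,127.84 × 0.0080417 / (1 − (1+0.0080417)^−84) = $7,802.03.
Monthly savings = $11,451.76 − $7,802.03 = $3,649.73.
Break-even = $11,300.00 / $3,649.73 = 3.10 → 4 months.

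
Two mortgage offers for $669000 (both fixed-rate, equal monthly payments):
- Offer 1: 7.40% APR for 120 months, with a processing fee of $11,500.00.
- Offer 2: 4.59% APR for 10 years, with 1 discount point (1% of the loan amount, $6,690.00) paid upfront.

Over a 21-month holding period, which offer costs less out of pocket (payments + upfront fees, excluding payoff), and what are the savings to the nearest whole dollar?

Offer 1: at 7.40% the monthly rate is 0.0061667, so the payment is 669,000 × 0.0061667 / (1 − 1.0061667^−120) = $7,906.28.
Offer 2: monthly rate = 4.59%/12 = 0.0038250; payment = 669,000 × 0.0038250 / (1 − (1+0.0038250)^−120) = $6,962.47.
Over 21 months: Offer 1 costs 21 × $7,906.28 + $11,500.00 = $177,531.88; Offer 2 costs 21 × $6,962.47 + $6,690.00 = $152,901.87.
Offer 2 is cheaper by $177,531.88 − $152,901.87 = $24,630.01.

Offer 2 by $24,630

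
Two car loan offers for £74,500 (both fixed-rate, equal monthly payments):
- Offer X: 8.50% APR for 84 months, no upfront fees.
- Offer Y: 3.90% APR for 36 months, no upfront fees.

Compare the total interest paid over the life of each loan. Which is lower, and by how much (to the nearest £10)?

Offer Y by £20,040

Offer X: at 8.50% the monthly rate is 0.0070833, so the payment is 74,500 × 0.0070833 / (1 − 1.0070833^−84) = £1,179.82.
Total interest on Offer X = 84 × £1,179.82 − £74,500 = £24,604.88.
Offer Y: at 3.90% the monthly rate is 0.0032500, so the payment is 74,500 × 0.0032500 / (1 − 1.0032500^−36) = £2,196.22.
Total interest on Offer Y = 36 × £2,196.22 − £74,500 = £4,563.92.
Offer Y is lower by £20,040.96.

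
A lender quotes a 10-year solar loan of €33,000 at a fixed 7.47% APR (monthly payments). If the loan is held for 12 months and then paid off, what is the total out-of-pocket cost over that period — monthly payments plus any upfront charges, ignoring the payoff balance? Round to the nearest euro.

At 7.47% the monthly rate is 0.0062250, so the payment is 33,000 × 0.0062250 / (1 − 1.0062250^−120) = €391.20.
Total outlay = 12 × €391.20 = €4,694.40.

€4,694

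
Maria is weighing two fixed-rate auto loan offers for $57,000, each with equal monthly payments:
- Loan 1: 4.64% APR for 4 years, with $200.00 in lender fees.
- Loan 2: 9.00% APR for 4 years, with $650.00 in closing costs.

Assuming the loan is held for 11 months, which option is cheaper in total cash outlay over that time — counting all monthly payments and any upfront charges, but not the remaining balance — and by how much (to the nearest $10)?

Loan 1 by $1,720

Loan 1: monthly rate = 4.64%/12 = 0.0038667; payment = 57,000 × 0.0038667 / (1 − (1+0.0038667)^−48) = $1,303.39.
Loan 2: at 9.00% the monthly rate is 0.0075000, so the payment is 57,000 × 0.0075000 / (1 − 1.0075000^−48) = $1,418.45.
Over 11 months: Loan 1 costs 11 × $1,303.39 + $200.00 = $14,537.29; Loan 2 costs 11 × $1,418.45 + $650.00 = $16,252.95.
Loan 1 is cheaper by $16,252.95 − $14,537.29 = $1,715.66.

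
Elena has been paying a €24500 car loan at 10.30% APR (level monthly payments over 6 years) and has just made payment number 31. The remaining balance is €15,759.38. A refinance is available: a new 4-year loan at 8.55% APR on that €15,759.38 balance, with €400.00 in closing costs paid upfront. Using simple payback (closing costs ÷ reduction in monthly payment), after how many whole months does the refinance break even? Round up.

6 months

Current payment = 24,500 × 10.3%/12 / (1 − (1+0.0085833)^−72) = €457.60.
Refinanced payment = 15,759.38 × 0.0071250 / (1 − (1+0.0071250)^−48) = €388.81.
Monthly savings = €457.60 − €388.81 = €68.79.
Break-even = €400.00 / €68.79 = 5.81 → 6 months.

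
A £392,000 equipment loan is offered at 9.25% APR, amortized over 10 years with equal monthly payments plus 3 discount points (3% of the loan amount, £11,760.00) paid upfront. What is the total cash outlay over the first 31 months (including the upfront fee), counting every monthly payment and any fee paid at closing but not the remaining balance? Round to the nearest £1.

£167,345

At 9.25% the monthly rate is 0.0077083, so the payment is 392,000 × 0.0077083 / (1 − 1.0077083^−120) = £5,018.88.
Total outlay = 31 × £5,018.88 + £11,760.00 = £167,345.28.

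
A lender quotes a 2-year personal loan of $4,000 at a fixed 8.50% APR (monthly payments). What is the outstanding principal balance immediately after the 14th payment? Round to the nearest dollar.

With monthly rate i = 8.5%/12 = 0.0070833, the balance after k of n payments is P · [(1+i)^n − (1+i)^k] / [(1+i)^n − 1].
(1+0.0070833)^24 = 1.18459476 and (1+0.0070833)^14 = 1.10386439, so the balance is 4,000 × (1.18459476 − 1.10386439) / (1.18459476 − 1) = $1,749.35.

$1,749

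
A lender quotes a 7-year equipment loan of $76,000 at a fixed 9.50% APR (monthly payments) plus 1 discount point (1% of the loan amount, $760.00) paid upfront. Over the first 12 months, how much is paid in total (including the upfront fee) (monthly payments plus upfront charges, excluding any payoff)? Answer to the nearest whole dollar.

At 9.50% the monthly rate is 0.0079167, so the payment is 76,000 × 0.0079167 / (1 − 1.0079167^−84) = $1,242.14.
Total outlay = 12 × $1,242.14 + $760.00 = $15,665.68.

$15,666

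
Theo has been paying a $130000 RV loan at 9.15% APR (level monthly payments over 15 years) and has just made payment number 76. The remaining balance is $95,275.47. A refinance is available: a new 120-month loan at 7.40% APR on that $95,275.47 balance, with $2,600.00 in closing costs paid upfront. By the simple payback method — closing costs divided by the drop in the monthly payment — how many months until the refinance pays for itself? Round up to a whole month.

13 months

Current payment = 130,000 × 9.15%/12 / (1 − (1+0.0076250)^−180) = $1,330.17.
Refinanced payment = 95,275.47 × 0.0061667 / (1 − (1+0.0061667)^−120) = $1,125.97.
Monthly savings = $1,330.17 − $1,125.97 = $204.20.
Break-even = $2,600.00 / $204.20 = 12.73 → 13 months.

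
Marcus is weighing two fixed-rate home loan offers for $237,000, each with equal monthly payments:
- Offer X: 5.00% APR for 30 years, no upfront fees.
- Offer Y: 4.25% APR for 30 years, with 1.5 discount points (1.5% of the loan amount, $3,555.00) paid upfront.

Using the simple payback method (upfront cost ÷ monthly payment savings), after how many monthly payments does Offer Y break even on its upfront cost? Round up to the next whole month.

Offer X: monthly rate = 5%/12 = 0.0041667; payment = 237,000 × 0.0041667 / (1 − (1+0.0041667)^−360) = $1,272.27.
Offer Y: at 4.25% the monthly rate is 0.0035417, so the payment is 237,000 × 0.0035417 / (1 − 1.0035417^−360) = $1,165.90.
Monthly savings = $1,272.27 − $1,165.90 = $106.37.
Break-even = $3,555.00 / $106.37 = 33.42 → 34 months.

34 months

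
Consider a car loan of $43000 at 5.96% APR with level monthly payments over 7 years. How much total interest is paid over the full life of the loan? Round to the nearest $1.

At 5.96% the monthly rate is 0.0049667, so the payment is 43,000 × 0.0049667 / (1 − 1.0049667^−84) = $627.34.
Total paid = 84 × $627.34 = $52,696.56; interest = $52,696.56 − $43,000 = $9,696.56.

$9,697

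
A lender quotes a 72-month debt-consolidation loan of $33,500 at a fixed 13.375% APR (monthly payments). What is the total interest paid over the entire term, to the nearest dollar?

$15,397

Monthly rate = 13.375%/12 = 0.0111458; payment = 33,500 × 0.0111458 / (1 − (1+0.0111458)^−72) = $679.13.
Total paid = 72 × $679.13 = $48,897.36; interest = $48,897.36 − $33,500 = $15,397.36.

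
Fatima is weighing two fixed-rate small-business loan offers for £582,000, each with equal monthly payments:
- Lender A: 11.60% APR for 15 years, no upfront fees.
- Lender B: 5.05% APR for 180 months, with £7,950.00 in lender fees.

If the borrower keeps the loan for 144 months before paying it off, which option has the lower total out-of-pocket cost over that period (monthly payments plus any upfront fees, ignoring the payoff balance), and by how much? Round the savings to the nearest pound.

Lender A: at 11.60% the monthly rate is 0.0096667, so the payment is 582,000 × 0.0096667 / (1 − 1.0096667^−180) = £6,835.91.
Lender B: monthly rate = 5.05%/12 = 0.0042083; payment = 582,000 × 0.0042083 / (1 − (1+0.0042083)^−180) = £4,617.59.
Over 144 months: Lender A costs 144 × £6,835.91 = £984,371.04; Lender B costs 144 × £4,617.59 + £7,950.00 = £672,882.96.
Lender B is cheaper by £984,371.04 − £672,882.96 = £311,488.08.

Lender B by £311,488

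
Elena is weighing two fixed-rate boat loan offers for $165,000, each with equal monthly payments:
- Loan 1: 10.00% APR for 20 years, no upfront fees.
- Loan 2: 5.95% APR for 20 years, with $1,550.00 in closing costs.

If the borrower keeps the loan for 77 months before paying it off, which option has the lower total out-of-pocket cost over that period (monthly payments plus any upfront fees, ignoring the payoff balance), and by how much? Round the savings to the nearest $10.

Loan 1: at 10.00% the monthly rate is 0.0083333, so the payment is 165,000 × 0.0083333 / (1 − 1.0083333^−240) = $1,592.29.
Loan 2: monthly rate = 5.95%/12 = 0.0049583; payment = 165,000 × 0.0049583 / (1 − (1+0.0049583)^−240) = $1,177.36.
Over 77 months: Loan 1 costs 77 × $1,592.29 = $122,606.33; Loan 2 costs 77 × $1,177.36 + $1,550.00 = $92,206.72.
Loan 2 is cheaper by $122,606.33 − $92,206.72 = $30,399.61.

Loan 2 by $30,400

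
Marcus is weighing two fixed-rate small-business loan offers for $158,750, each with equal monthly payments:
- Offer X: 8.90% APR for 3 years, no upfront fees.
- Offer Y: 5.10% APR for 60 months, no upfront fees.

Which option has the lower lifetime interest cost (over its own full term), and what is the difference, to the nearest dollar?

Offer Y by $1,284

Offer X: at 8.90% the monthly rate is 0.0074167, so the payment is 158,750 × 0.0074167 / (1 − 1.0074167^−36) = $5,040.82.
Total interest on Offer X = 36 × $5,040.82 − $158,750 = $22,719.52.
Offer Y: monthly rate = 5.1%/12 = 0.0042500; payment = 158,750 × 0.0042500 / (1 − (1+0.0042500)^−60) = $3,003.09.
Total interest on Offer Y = 60 × $3,003.09 − $158,750 = $21,435.40.
Offer Y is lower by $1,284.12.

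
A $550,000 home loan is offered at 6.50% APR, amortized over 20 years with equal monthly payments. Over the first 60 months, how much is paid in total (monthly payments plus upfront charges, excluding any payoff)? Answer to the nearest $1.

$246,039

At 6.50% the monthly rate is 0.0054167, so the payment is 550,000 × 0.0054167 / (1 − 1.0054167^−240) = $4,100.65.
Total outlay = 60 × $4,100.65 = $246,039.00.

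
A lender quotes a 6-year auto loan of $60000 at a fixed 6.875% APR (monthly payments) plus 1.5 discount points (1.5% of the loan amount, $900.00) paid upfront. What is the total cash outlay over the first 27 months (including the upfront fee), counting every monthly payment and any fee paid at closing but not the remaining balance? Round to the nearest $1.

At 6.875% the monthly rate is 0.0057292, so the payment is 60,000 × 0.0057292 / (1 − 1.0057292^−72) = $1,019.34.
Total outlay = 27 × $1,019.34 + $900.00 = $28,422.18.

$28,422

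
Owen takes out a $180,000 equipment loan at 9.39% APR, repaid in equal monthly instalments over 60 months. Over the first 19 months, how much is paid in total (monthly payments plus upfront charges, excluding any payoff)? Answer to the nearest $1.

Monthly rate = 9.39%/12 = 0.0078250; payment = 180,000 × 0.0078250 / (1 − (1+0.0078250)^−60) = $3,770.67.
Total outlay = 19 × $3,770.67 = $71,642.73.

$71,643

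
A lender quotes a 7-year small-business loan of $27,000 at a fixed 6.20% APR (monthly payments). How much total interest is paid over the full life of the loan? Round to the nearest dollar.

Monthly rate = 6.2%/12 = 0.0051667; payment = 27,000 × 0.0051667 / (1 − (1+0.0051667)^−84) = $397.02.
Total paid = 84 × $397.02 = $33,349.68; interest = $33,349.68 − $27,000 = $6,349.68.

$6,350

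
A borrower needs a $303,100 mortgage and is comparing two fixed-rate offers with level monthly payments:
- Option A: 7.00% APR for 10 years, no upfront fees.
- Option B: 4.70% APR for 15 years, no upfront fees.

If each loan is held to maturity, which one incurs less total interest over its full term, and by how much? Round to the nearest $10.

Option A by $650

Option A: at 7.00% the monthly rate is 0.0058333, so the payment is 303,100 × 0.0058333 / (1 − 1.0058333^−120) = $3,519.25.
Total interest on Option A = 120 × $3,519.25 − $303,100 = $119,210.00.
Option B: monthly rate = 4.7%/12 = 0.0039167; payment = 303,100 × 0.0039167 / (1 − (1+0.0039167)^−180) = $2,349.80.
Total interest on Option B = 180 × $2,349.80 − $303,100 = $119,864.00.
Option A is lower by $654.00.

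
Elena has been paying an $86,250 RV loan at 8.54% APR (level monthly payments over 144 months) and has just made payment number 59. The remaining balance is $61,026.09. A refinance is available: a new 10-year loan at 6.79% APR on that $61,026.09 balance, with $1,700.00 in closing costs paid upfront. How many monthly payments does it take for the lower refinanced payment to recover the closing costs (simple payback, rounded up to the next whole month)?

Current payment = 86,250 × 8.54%/12 / (1 − (1+0.0071167)^−144) = $959.34.
Refinanced payment = 61,026.09 × 0.0056583 / (1 − (1+0.0056583)^−120) = $701.98.
Monthly savings = $959.34 − $701.98 = $257.36.
Break-even = $1,700.00 / $257.36 = 6.61 → 7 months.

7 months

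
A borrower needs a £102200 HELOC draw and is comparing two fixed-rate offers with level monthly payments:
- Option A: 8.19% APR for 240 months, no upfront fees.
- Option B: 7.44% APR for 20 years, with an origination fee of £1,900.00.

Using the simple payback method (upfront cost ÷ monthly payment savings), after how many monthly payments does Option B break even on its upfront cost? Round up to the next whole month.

41 months

Option A: monthly rate = 8.19%/12 = 0.0068250; payment = 102,200 × 0.0068250 / (1 − (1+0.0068250)^−240) = £866.97.
Option B: at 7.44% the monthly rate is 0.0062000, so the payment is 102,200 × 0.0062000 / (1 − 1.0062000^−240) = £819.57.
Monthly savings = £866.97 − £819.57 = £47.40.
Break-even = £1,900.00 / £47.40 = 40.08 → 41 months.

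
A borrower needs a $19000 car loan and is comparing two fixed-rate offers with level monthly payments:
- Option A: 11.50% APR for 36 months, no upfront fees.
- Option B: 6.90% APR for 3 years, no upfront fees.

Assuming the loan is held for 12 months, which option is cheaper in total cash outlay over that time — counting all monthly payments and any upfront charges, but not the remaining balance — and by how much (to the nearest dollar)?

Option A: at 11.50% the monthly rate is 0.0095833, so the payment is 19,000 × 0.0095833 / (1 − 1.0095833^−36) = $626.54.
Option B: monthly rate = 6.9%/12 = 0.0057500; payment = 19,000 × 0.0057500 / (1 − (1+0.0057500)^−36) = $585.80.
Over 12 months: Option A costs 12 × $626.54 = $7,518.48; Option B costs 12 × $585.80 = $7,029.60.
Option B is cheaper by $7,518.48 − $7,029.60 = $488.88.

Option B by $489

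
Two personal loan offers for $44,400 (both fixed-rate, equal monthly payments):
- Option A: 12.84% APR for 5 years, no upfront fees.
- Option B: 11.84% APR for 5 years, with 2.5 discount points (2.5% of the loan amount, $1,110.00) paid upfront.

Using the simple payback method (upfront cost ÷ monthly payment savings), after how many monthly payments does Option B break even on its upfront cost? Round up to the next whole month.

50 months

Option A: at 12.84% the monthly rate is 0.0107000, so the payment is 44,400 × 0.0107000 / (1 − 1.0107000^−60) = $1,006.60.
Option B: monthly rate = 11.84%/12 = 0.0098667; payment = 44,400 × 0.0098667 / (1 − (1+0.0098667)^−60) = $984.07.
Monthly savings = $1,006.60 − $984.07 = $22.53.
Break-even = $1,110.00 / $22.53 = 49.27 → 50 months.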